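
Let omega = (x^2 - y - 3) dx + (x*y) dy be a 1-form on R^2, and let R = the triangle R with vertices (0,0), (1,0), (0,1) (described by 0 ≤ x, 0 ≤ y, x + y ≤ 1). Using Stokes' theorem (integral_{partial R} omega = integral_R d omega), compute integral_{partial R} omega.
integral_(partial R) omega = 2/3

Stokes: integral_partial_R omega = integral_R d omega with d omega = (∂Q/∂x - ∂P/∂y) dx ∧ dy.
  ∂Q/∂x = y
  ∂P/∂y = -1
  integrand = ∂Q/∂x - ∂P/∂y = y + 1.
Integrating over R: integral_0^1 integral_0^{1-x} (y + 1) dy dx = 2/3.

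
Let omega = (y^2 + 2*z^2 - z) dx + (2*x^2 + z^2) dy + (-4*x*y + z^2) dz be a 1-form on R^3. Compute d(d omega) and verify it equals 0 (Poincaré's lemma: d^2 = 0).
d(d omega) = 0

Step 1: d omega = sum_{i<j} (∂f_j/∂x_i - ∂f_i/∂x_j) dx_i ∧ dx_j:
  coeff of dx ∧ dy: 4*x - 2*y
  coeff of dx ∧ dz: -4*y - 4*z + 1
  coeff of dy ∧ dz: -4*x - 2*z
Step 2: Apply d again to each 2-form coefficient. The only possible 3-form in R^3 is dx ∧ dy ∧ dz, with coefficient
  ∂(coeff of dy∧dz)/∂x - ∂(coeff of dx∧dz)/∂y + ∂(coeff of dx∧dy)/∂z
  = ∂/∂x (-4*x - 2*z) - ∂/∂y (-4*y - 4*z + 1) + ∂/∂z (4*x - 2*y).
Each of these terms simplifies to sums of mixed partials that cancel in pairs. The result is 0 (by equality of mixed partials for smooth functions — Schwarz / Clairaut).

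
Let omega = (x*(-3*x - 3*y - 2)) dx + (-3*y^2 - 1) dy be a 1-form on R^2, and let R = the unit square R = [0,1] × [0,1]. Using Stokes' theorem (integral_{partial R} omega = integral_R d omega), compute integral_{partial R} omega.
integral_(partial R) omega = 3/2

Stokes: integral_partial_R omega = integral_R d omega with d omega = (∂Q/∂x - ∂P/∂y) dx ∧ dy.
  ∂Q/∂x = 0
  ∂P/∂y = -3*x
  integrand = ∂Q/∂x - ∂P/∂y = 3*x.
Integrating over R: integral_0^1 integral_0^1 (3*x) dx dy = 3/2.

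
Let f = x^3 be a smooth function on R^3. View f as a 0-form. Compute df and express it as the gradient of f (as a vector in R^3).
df = (3*x^2) dx + (0) dy + (0) dz; grad f = (3*x^2, 0, 0)

For a 0-form f, d f = (∂f/∂x) dx + (∂f/∂y) dy + (∂f/∂z) dz. The components of the vector representation are exactly the entries of grad f in Cartesian coordinates:
  ∂f/∂x = 3*x^2
  ∂f/∂y = 0
  ∂f/∂z = 0.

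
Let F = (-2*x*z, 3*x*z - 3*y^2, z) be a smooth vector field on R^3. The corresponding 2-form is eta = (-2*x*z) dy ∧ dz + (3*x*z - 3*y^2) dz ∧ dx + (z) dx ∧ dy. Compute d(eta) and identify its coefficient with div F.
d(eta) = (-6*y - 2*z + 1) dx ∧ dy ∧ dz; div F = -6*y - 2*z + 1

For a 2-form in R^3 of the form above, applying d gives a 3-form with coefficient ∂P/∂x + ∂Q/∂y + ∂R/∂z:
  ∂P/∂x = -2*z
  ∂Q/∂y = -6*y
  ∂R/∂z = 1
Sum = -6*y - 2*z + 1, which is exactly div F.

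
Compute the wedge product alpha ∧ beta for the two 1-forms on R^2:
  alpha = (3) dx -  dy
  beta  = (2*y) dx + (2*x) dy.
alpha ∧ beta = (6*x + 2*y) dx ∧ dy

Distribute the wedge, using dx_i ∧ dx_j = -dx_j ∧ dx_i and dx_i ∧ dx_i = 0. For each pair (i, j) with i < j, the coefficient of dx_i ∧ dx_j in alpha ∧ beta is (alpha_i * beta_j - alpha_j * beta_i). Collecting: alpha ∧ beta = (6*x + 2*y) dx ∧ dy.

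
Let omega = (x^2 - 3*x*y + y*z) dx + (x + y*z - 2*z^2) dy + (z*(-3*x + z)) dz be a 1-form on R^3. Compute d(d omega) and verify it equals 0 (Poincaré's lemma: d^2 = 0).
d(d omega) = 0

Step 1: d omega = sum_{i<j} (∂f_j/∂x_i - ∂f_i/∂x_j) dx_i ∧ dx_j:
  coeff of dx ∧ dy: 3*x - z + 1
  coeff of dx ∧ dz: -y - 3*z
  coeff of dy ∧ dz: -y + 4*z
Step 2: Apply d again to each 2-form coefficient. The only possible 3-form in R^3 is dx ∧ dy ∧ dz, with coefficient
  ∂(coeff of dy∧dz)/∂x - ∂(coeff of dx∧dz)/∂y + ∂(coeff of dx∧dy)/∂z
  = ∂/∂x (-y + 4*z) - ∂/∂y (-y - 3*z) + ∂/∂z (3*x - z + 1).
Each of these terms simplifies to sums of mixed partials that cancel in pairs. The result is 0 (by equality of mixed partials for smooth functions — Schwarz / Clairaut).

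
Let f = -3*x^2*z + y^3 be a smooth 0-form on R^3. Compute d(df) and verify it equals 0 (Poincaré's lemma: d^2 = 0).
d(df) = 0

Step 1: df = sum_i (∂f/∂x_i) dx_i = (-6*x*z) dx + (3*y^2) dy + (-3*x^2) dz.
Step 2: Apply d again. Using the 1-form formula, the coefficient of dx ∧ dy in d(df) is ∂^2 f/∂x ∂y - ∂^2 f/∂y ∂x = (0) - (0) = 0 (equality of mixed partials for smooth f).
Similarly for dx ∧ dz and dy ∧ dz — all coefficients vanish. So d(df) = 0.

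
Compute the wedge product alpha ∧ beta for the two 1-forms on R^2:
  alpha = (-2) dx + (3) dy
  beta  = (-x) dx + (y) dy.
alpha ∧ beta = (3*x - 2*y) dx ∧ dy

Distribute the wedge, using dx_i ∧ dx_j = -dx_j ∧ dx_i and dx_i ∧ dx_i = 0. For each pair (i, j) with i < j, the coefficient of dx_i ∧ dx_j in alpha ∧ beta is (alpha_i * beta_j - alpha_j * beta_i). Collecting: alpha ∧ beta = (3*x - 2*y) dx ∧ dy.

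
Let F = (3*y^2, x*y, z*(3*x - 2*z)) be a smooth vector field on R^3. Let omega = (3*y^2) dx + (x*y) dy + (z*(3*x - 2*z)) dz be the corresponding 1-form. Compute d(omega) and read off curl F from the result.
d(omega) = (0) dy ∧ dz + (-3*z) dz ∧ dx + (-5*y) dx ∧ dy; curl F = (0, -3*z, -5*y)

d omega = sum_{i<j} (∂f_j/∂x_i - ∂f_i/∂x_j) dx_i ∧ dx_j. Under the identification (dy ∧ dz, dz ∧ dx, dx ∧ dy) ↔ (e_x, e_y, e_z), the coefficients are exactly the components of curl F. Compute:
  ∂R/∂y - ∂Q/∂z = (0) - (0) = 0
  ∂P/∂z - ∂R/∂x = (0) - (3*z) = -3*z
  ∂Q/∂x - ∂P/∂y = (y) - (6*y) = -5*y.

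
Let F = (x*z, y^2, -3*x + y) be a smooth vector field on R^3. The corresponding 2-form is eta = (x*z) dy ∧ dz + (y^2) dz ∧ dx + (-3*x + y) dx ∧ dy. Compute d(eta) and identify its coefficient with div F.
d(eta) = (2*y + z) dx ∧ dy ∧ dz; div F = 2*y + z

For a 2-form in R^3 of the form above, applying d gives a 3-form with coefficient ∂P/∂x + ∂Q/∂y + ∂R/∂z:
  ∂P/∂x = z
  ∂Q/∂y = 2*y
  ∂R/∂z = 0
Sum = 2*y + z, which is exactly div F.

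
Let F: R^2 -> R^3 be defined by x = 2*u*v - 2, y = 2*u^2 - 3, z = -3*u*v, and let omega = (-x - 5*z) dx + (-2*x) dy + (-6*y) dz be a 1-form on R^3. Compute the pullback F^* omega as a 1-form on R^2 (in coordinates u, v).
F^* omega = (20*u^2*v + 26*u*v^2 + 16*u - 50*v) du + (2*u*(18*u^2 + 13*u*v - 25)) dv

Using F^*(f dg) = (f ∘ F) d(g ∘ F), substitute each coordinate x_i by F_i(u, v) in f_i, and replace dx_i by d F_i = (∂F_i/∂u) du + (∂F_i/∂v) dv.
  For the x component: f_1(F) = 13*u*v + 2; d F_1 = (2*v) du + (2*u) dv
  For the y component: f_2(F) = -4*u*v + 4; d F_2 = (4*u) du + (0) dv
  For the z component: f_3(F) = 18 - 12*u^2; d F_3 = (-3*v) du + (-3*u) dv
Combining and collecting du, dv coefficients:
  coeff of du: 20*u^2*v + 26*u*v^2 + 16*u - 50*v
  coeff of dv: 2*u*(18*u^2 + 13*u*v - 25)
F^* omega = (20*u^2*v + 26*u*v^2 + 16*u - 50*v) du + (2*u*(18*u^2 + 13*u*v - 25)) dv.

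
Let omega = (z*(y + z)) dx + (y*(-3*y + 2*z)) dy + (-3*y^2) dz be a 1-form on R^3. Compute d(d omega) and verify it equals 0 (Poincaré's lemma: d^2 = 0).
d(d omega) = 0

Step 1: d omega = sum_{i<j} (∂f_j/∂x_i - ∂f_i/∂x_j) dx_i ∧ dx_j:
  coeff of dx ∧ dy: -z
  coeff of dx ∧ dz: -y - 2*z
  coeff of dy ∧ dz: -8*y
Step 2: Apply d again to each 2-form coefficient. The only possible 3-form in R^3 is dx ∧ dy ∧ dz, with coefficient
  ∂(coeff of dy∧dz)/∂x - ∂(coeff of dx∧dz)/∂y + ∂(coeff of dx∧dy)/∂z
  = ∂/∂x (-8*y) - ∂/∂y (-y - 2*z) + ∂/∂z (-z).
Each of these terms simplifies to sums of mixed partials that cancel in pairs. The result is 0 (by equality of mixed partials for smooth functions — Schwarz / Clairaut).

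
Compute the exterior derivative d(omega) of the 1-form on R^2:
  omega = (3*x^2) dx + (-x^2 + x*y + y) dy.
d(omega) = (-2*x + y) dx ∧ dy

For a 1-form omega = sum_i f_i dx_i, the exterior derivative is
  d(omega) = sum_{i < j} (∂f_j/∂x_i - ∂f_i/∂x_j) dx_i ∧ dx_j.
  coefficient of dx ∧ dy: ∂f_2/∂x - ∂f_1/∂y = ∂(-x^2 + x*y + y)/∂x - ∂(3*x^2)/∂y = -2*x + y
Assembling: d(omega) = (-2*x + y) dx ∧ dy.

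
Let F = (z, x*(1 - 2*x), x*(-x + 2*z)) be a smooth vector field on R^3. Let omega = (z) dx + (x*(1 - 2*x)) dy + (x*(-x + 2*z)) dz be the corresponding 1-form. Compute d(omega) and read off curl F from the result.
d(omega) = (0) dy ∧ dz + (2*x - 2*z + 1) dz ∧ dx + (1 - 4*x) dx ∧ dy; curl F = (0, 2*x - 2*z + 1, 1 - 4*x)

d omega = sum_{i<j} (∂f_j/∂x_i - ∂f_i/∂x_j) dx_i ∧ dx_j. Under the identification (dy ∧ dz, dz ∧ dx, dx ∧ dy) ↔ (e_x, e_y, e_z), the coefficients are exactly the components of curl F. Compute:
  ∂R/∂y - ∂Q/∂z = (0) - (0) = 0
  ∂P/∂z - ∂R/∂x = (1) - (-2*x + 2*z) = 2*x - 2*z + 1
  ∂Q/∂x - ∂P/∂y = (1 - 4*x) - (0) = 1 - 4*x.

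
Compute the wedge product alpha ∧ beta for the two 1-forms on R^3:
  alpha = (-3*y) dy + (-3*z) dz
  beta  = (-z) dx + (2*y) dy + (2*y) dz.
alpha ∧ beta = (-3*y*z) dx ∧ dy + (6*y*(-y + z)) dy ∧ dz + (-3*z^2) dx ∧ dz

Distribute the wedge, using dx_i ∧ dx_j = -dx_j ∧ dx_i and dx_i ∧ dx_i = 0. For each pair (i, j) with i < j, the coefficient of dx_i ∧ dx_j in alpha ∧ beta is (alpha_i * beta_j - alpha_j * beta_i). Collecting: alpha ∧ beta = (-3*y*z) dx ∧ dy + (6*y*(-y + z)) dy ∧ dz + (-3*z^2) dx ∧ dz.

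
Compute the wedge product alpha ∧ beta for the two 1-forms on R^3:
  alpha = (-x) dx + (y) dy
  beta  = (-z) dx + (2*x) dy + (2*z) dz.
alpha ∧ beta = (-2*x^2 + y*z) dx ∧ dy + (-2*x*z) dx ∧ dz + (2*y*z) dy ∧ dz

Distribute the wedge, using dx_i ∧ dx_j = -dx_j ∧ dx_i and dx_i ∧ dx_i = 0. For each pair (i, j) with i < j, the coefficient of dx_i ∧ dx_j in alpha ∧ beta is (alpha_i * beta_j - alpha_j * beta_i). Collecting: alpha ∧ beta = (-2*x^2 + y*z) dx ∧ dy + (-2*x*z) dx ∧ dz + (2*y*z) dy ∧ dz.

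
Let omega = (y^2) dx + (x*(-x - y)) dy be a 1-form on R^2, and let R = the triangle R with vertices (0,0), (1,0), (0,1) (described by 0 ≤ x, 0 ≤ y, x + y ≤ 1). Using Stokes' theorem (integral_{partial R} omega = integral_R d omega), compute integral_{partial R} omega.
integral_(partial R) omega = -5/6

Stokes: integral_partial_R omega = integral_R d omega with d omega = (∂Q/∂x - ∂P/∂y) dx ∧ dy.
  ∂Q/∂x = -2*x - y
  ∂P/∂y = 2*y
  integrand = ∂Q/∂x - ∂P/∂y = -2*x - 3*y.
Integrating over R: integral_0^1 integral_0^{1-x} (-2*x - 3*y) dy dx = -5/6.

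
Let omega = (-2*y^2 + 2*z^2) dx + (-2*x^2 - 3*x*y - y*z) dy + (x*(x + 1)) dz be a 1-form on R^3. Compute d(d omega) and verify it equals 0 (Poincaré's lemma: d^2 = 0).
d(d omega) = 0

Step 1: d omega = sum_{i<j} (∂f_j/∂x_i - ∂f_i/∂x_j) dx_i ∧ dx_j:
  coeff of dx ∧ dy: -4*x + y
  coeff of dx ∧ dz: 2*x - 4*z + 1
  coeff of dy ∧ dz: y
Step 2: Apply d again to each 2-form coefficient. The only possible 3-form in R^3 is dx ∧ dy ∧ dz, with coefficient
  ∂(coeff of dy∧dz)/∂x - ∂(coeff of dx∧dz)/∂y + ∂(coeff of dx∧dy)/∂z
  = ∂/∂x (y) - ∂/∂y (2*x - 4*z + 1) + ∂/∂z (-4*x + y).
Each of these terms simplifies to sums of mixed partials that cancel in pairs. The result is 0 (by equality of mixed partials for smooth functions — Schwarz / Clairaut).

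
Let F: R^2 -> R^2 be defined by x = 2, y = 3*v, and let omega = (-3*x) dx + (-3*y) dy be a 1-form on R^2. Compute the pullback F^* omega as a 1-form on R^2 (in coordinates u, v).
F^* omega = (-27*v) dv

Using F^*(f dg) = (f ∘ F) d(g ∘ F), substitute each coordinate x_i by F_i(u, v) in f_i, and replace dx_i by d F_i = (∂F_i/∂u) du + (∂F_i/∂v) dv.
  For the x component: f_1(F) = -6; d F_1 = (0) du + (0) dv
  For the y component: f_2(F) = -9*v; d F_2 = (0) du + (3) dv
Combining and collecting du, dv coefficients:
  coeff of du: 0
  coeff of dv: -27*v
F^* omega = (-27*v) dv.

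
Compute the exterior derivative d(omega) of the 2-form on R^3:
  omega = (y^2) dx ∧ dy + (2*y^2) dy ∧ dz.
d(omega) = 0

For a 2-form omega = sum_{i<j} g_{ij} dx_i ∧ dx_j, the exterior derivative is
  d(omega) = sum_{i<j} d(g_{ij}) ∧ dx_i ∧ dx_j = sum_{i<j, k} (∂g_{ij}/∂x_k) dx_k ∧ dx_i ∧ dx_j.
Expand each term, using dx_k ∧ dx_i ∧ dx_j = sgn(permutation) dx_{(a)} ∧ dx_{(b)} ∧ dx_{(c)} with (a < b < c) sorted:

Collecting like 3-forms: d(omega) = 0.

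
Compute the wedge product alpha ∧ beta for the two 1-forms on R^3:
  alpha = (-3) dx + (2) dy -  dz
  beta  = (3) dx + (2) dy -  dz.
alpha ∧ beta = (-12) dx ∧ dy + (6) dx ∧ dz

Distribute the wedge, using dx_i ∧ dx_j = -dx_j ∧ dx_i and dx_i ∧ dx_i = 0. For each pair (i, j) with i < j, the coefficient of dx_i ∧ dx_j in alpha ∧ beta is (alpha_i * beta_j - alpha_j * beta_i). Collecting: alpha ∧ beta = (-12) dx ∧ dy + (6) dx ∧ dz.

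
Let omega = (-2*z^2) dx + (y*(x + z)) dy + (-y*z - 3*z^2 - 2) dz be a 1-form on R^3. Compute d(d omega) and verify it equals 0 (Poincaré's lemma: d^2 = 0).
d(d omega) = 0

Step 1: d omega = sum_{i<j} (∂f_j/∂x_i - ∂f_i/∂x_j) dx_i ∧ dx_j:
  coeff of dx ∧ dy: y
  coeff of dx ∧ dz: 4*z
  coeff of dy ∧ dz: -y - z
Step 2: Apply d again to each 2-form coefficient. The only possible 3-form in R^3 is dx ∧ dy ∧ dz, with coefficient
  ∂(coeff of dy∧dz)/∂x - ∂(coeff of dx∧dz)/∂y + ∂(coeff of dx∧dy)/∂z
  = ∂/∂x (-y - z) - ∂/∂y (4*z) + ∂/∂z (y).
Each of these terms simplifies to sums of mixed partials that cancel in pairs. The result is 0 (by equality of mixed partials for smooth functions — Schwarz / Clairaut).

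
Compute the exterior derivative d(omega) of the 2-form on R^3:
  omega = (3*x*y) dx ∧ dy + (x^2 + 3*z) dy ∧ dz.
d(omega) = (2*x) dx ∧ dy ∧ dz

For a 2-form omega = sum_{i<j} g_{ij} dx_i ∧ dx_j, the exterior derivative is
  d(omega) = sum_{i<j} d(g_{ij}) ∧ dx_i ∧ dx_j = sum_{i<j, k} (∂g_{ij}/∂x_k) dx_k ∧ dx_i ∧ dx_j.
Expand each term, using dx_k ∧ dx_i ∧ dx_j = sgn(permutation) dx_{(a)} ∧ dx_{(b)} ∧ dx_{(c)} with (a < b < c) sorted:
  d(x^2 + 3*z) includes (∂/∂x)(x^2 + 3*z) dx = (2*x) dx, which multiplied by dy ∧ dz gives (2*x) dx ∧ dy ∧ dz
Collecting like 3-forms: d(omega) = (2*x) dx ∧ dy ∧ dz.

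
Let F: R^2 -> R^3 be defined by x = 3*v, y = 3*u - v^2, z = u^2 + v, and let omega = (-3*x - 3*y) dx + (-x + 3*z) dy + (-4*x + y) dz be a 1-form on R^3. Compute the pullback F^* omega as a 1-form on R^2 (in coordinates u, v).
F^* omega = (u*(15*u - 2*v^2 - 24*v)) du + (-6*u^2*v - 24*u + 8*v^2 - 39*v) dv

Using F^*(f dg) = (f ∘ F) d(g ∘ F), substitute each coordinate x_i by F_i(u, v) in f_i, and replace dx_i by d F_i = (∂F_i/∂u) du + (∂F_i/∂v) dv.
  For the x component: f_1(F) = -9*u + 3*v^2 - 9*v; d F_1 = (0) du + (3) dv
  For the y component: f_2(F) = 3*u^2; d F_2 = (3) du + (-2*v) dv
  For the z component: f_3(F) = 3*u - v^2 - 12*v; d F_3 = (2*u) du + (1) dv
Combining and collecting du, dv coefficients:
  coeff of du: u*(15*u - 2*v^2 - 24*v)
  coeff of dv: -6*u^2*v - 24*u + 8*v^2 - 39*v
F^* omega = (u*(15*u - 2*v^2 - 24*v)) du + (-6*u^2*v - 24*u + 8*v^2 - 39*v) dv.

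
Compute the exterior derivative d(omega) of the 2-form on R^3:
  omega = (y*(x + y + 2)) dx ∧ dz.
d(omega) = (-x - 2*y - 2) dx ∧ dy ∧ dz

For a 2-form omega = sum_{i<j} g_{ij} dx_i ∧ dx_j, the exterior derivative is
  d(omega) = sum_{i<j} d(g_{ij}) ∧ dx_i ∧ dx_j = sum_{i<j, k} (∂g_{ij}/∂x_k) dx_k ∧ dx_i ∧ dx_j.
Expand each term, using dx_k ∧ dx_i ∧ dx_j = sgn(permutation) dx_{(a)} ∧ dx_{(b)} ∧ dx_{(c)} with (a < b < c) sorted:
  d(y*(x + y + 2)) includes (∂/∂y)(y*(x + y + 2)) dy = (x + 2*y + 2) dy, which multiplied by dx ∧ dz gives (-x - 2*y - 2) dx ∧ dy ∧ dz
Collecting like 3-forms: d(omega) = (-x - 2*y - 2) dx ∧ dy ∧ dz.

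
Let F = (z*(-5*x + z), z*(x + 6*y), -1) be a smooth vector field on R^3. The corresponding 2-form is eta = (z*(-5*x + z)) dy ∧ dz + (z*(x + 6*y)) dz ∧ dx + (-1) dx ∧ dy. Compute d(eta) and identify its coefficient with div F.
d(eta) = (z) dx ∧ dy ∧ dz; div F = z

For a 2-form in R^3 of the form above, applying d gives a 3-form with coefficient ∂P/∂x + ∂Q/∂y + ∂R/∂z:
  ∂P/∂x = -5*z
  ∂Q/∂y = 6*z
  ∂R/∂z = 0
Sum = z, which is exactly div F.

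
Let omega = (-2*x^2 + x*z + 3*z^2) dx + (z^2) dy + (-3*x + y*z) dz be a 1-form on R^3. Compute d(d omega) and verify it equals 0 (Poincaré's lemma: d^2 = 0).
d(d omega) = 0

Step 1: d omega = sum_{i<j} (∂f_j/∂x_i - ∂f_i/∂x_j) dx_i ∧ dx_j:
  coeff of dx ∧ dy: 0
  coeff of dx ∧ dz: -x - 6*z - 3
  coeff of dy ∧ dz: -z
Step 2: Apply d again to each 2-form coefficient. The only possible 3-form in R^3 is dx ∧ dy ∧ dz, with coefficient
  ∂(coeff of dy∧dz)/∂x - ∂(coeff of dx∧dz)/∂y + ∂(coeff of dx∧dy)/∂z
  = ∂/∂x (-z) - ∂/∂y (-x - 6*z - 3) + ∂/∂z (0).
Each of these terms simplifies to sums of mixed partials that cancel in pairs. The result is 0 (by equality of mixed partials for smooth functions — Schwarz / Clairaut).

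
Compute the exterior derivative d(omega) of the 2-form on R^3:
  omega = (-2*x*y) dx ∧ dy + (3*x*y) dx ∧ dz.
d(omega) = (-3*x) dx ∧ dy ∧ dz

For a 2-form omega = sum_{i<j} g_{ij} dx_i ∧ dx_j, the exterior derivative is
  d(omega) = sum_{i<j} d(g_{ij}) ∧ dx_i ∧ dx_j = sum_{i<j, k} (∂g_{ij}/∂x_k) dx_k ∧ dx_i ∧ dx_j.
Expand each term, using dx_k ∧ dx_i ∧ dx_j = sgn(permutation) dx_{(a)} ∧ dx_{(b)} ∧ dx_{(c)} with (a < b < c) sorted:
  d(3*x*y) includes (∂/∂y)(3*x*y) dy = (3*x) dy, which multiplied by dx ∧ dz gives (-3*x) dx ∧ dy ∧ dz
Collecting like 3-forms: d(omega) = (-3*x) dx ∧ dy ∧ dz.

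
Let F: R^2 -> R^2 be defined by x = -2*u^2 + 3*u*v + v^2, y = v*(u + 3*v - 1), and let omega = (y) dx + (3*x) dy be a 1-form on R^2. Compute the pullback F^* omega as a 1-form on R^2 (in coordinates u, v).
F^* omega = (v*(-10*u^2 + 4*u + 12*v^2 - 3*v)) du + (-6*u^3 - 24*u^2*v + 6*u^2 + 68*u*v^2 - 12*u*v + 24*v^3 - 5*v^2) dv

Using F^*(f dg) = (f ∘ F) d(g ∘ F), substitute each coordinate x_i by F_i(u, v) in f_i, and replace dx_i by d F_i = (∂F_i/∂u) du + (∂F_i/∂v) dv.
  For the x component: f_1(F) = v*(u + 3*v - 1); d F_1 = (-4*u + 3*v) du + (3*u + 2*v) dv
  For the y component: f_2(F) = -6*u^2 + 9*u*v + 3*v^2; d F_2 = (v) du + (u + 6*v - 1) dv
Combining and collecting du, dv coefficients:
  coeff of du: v*(-10*u^2 + 4*u + 12*v^2 - 3*v)
  coeff of dv: -6*u^3 - 24*u^2*v + 6*u^2 + 68*u*v^2 - 12*u*v + 24*v^3 - 5*v^2
F^* omega = (v*(-10*u^2 + 4*u + 12*v^2 - 3*v)) du + (-6*u^3 - 24*u^2*v + 6*u^2 + 68*u*v^2 - 12*u*v + 24*v^3 - 5*v^2) dv.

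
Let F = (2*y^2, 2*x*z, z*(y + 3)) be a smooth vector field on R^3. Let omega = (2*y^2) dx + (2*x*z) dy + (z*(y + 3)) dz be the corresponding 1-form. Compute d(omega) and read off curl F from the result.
d(omega) = (-2*x + z) dy ∧ dz + (0) dz ∧ dx + (-4*y + 2*z) dx ∧ dy; curl F = (-2*x + z, 0, -4*y + 2*z)

d omega = sum_{i<j} (∂f_j/∂x_i - ∂f_i/∂x_j) dx_i ∧ dx_j. Under the identification (dy ∧ dz, dz ∧ dx, dx ∧ dy) ↔ (e_x, e_y, e_z), the coefficients are exactly the components of curl F. Compute:
  ∂R/∂y - ∂Q/∂z = (z) - (2*x) = -2*x + z
  ∂P/∂z - ∂R/∂x = (0) - (0) = 0
  ∂Q/∂x - ∂P/∂y = (2*z) - (4*y) = -4*y + 2*z.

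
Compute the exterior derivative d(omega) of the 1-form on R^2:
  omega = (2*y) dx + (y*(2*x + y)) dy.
d(omega) = (2*y - 2) dx ∧ dy

For a 1-form omega = sum_i f_i dx_i, the exterior derivative is
  d(omega) = sum_{i < j} (∂f_j/∂x_i - ∂f_i/∂x_j) dx_i ∧ dx_j.
  coefficient of dx ∧ dy: ∂f_2/∂x - ∂f_1/∂y = ∂(y*(2*x + y))/∂x - ∂(2*y)/∂y = 2*y - 2
Assembling: d(omega) = (2*y - 2) dx ∧ dy.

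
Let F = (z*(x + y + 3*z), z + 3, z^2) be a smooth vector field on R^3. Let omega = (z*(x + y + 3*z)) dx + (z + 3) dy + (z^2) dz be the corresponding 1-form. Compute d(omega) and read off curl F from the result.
d(omega) = (-1) dy ∧ dz + (x + y + 6*z) dz ∧ dx + (-z) dx ∧ dy; curl F = (-1, x + y + 6*z, -z)

d omega = sum_{i<j} (∂f_j/∂x_i - ∂f_i/∂x_j) dx_i ∧ dx_j. Under the identification (dy ∧ dz, dz ∧ dx, dx ∧ dy) ↔ (e_x, e_y, e_z), the coefficients are exactly the components of curl F. Compute:
  ∂R/∂y - ∂Q/∂z = (0) - (1) = -1
  ∂P/∂z - ∂R/∂x = (x + y + 6*z) - (0) = x + y + 6*z
  ∂Q/∂x - ∂P/∂y = (0) - (z) = -z.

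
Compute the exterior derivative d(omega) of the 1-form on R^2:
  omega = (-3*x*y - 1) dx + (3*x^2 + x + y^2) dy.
d(omega) = (9*x + 1) dx ∧ dy

For a 1-form omega = sum_i f_i dx_i, the exterior derivative is
  d(omega) = sum_{i < j} (∂f_j/∂x_i - ∂f_i/∂x_j) dx_i ∧ dx_j.
  coefficient of dx ∧ dy: ∂f_2/∂x - ∂f_1/∂y = ∂(3*x^2 + x + y^2)/∂x - ∂(-3*x*y - 1)/∂y = 9*x + 1
Assembling: d(omega) = (9*x + 1) dx ∧ dy.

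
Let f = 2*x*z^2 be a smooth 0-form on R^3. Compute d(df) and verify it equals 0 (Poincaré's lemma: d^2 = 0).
d(df) = 0

Step 1: df = sum_i (∂f/∂x_i) dx_i = (2*z^2) dx + (0) dy + (4*x*z) dz.
Step 2: Apply d again. Using the 1-form formula, the coefficient of dx ∧ dy in d(df) is ∂^2 f/∂x ∂y - ∂^2 f/∂y ∂x = (0) - (0) = 0 (equality of mixed partials for smooth f).
Similarly for dx ∧ dz and dy ∧ dz — all coefficients vanish. So d(df) = 0.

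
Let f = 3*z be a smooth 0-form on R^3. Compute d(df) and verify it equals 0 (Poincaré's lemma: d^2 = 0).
d(df) = 0

Step 1: df = sum_i (∂f/∂x_i) dx_i = (0) dx + (0) dy + (3) dz.
Step 2: Apply d again. Using the 1-form formula, the coefficient of dx ∧ dy in d(df) is ∂^2 f/∂x ∂y - ∂^2 f/∂y ∂x = (0) - (0) = 0 (equality of mixed partials for smooth f).
Similarly for dx ∧ dz and dy ∧ dz — all coefficients vanish. So d(df) = 0.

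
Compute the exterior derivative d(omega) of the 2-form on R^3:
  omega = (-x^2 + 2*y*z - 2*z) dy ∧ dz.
d(omega) = (-2*x) dx ∧ dy ∧ dz

For a 2-form omega = sum_{i<j} g_{ij} dx_i ∧ dx_j, the exterior derivative is
  d(omega) = sum_{i<j} d(g_{ij}) ∧ dx_i ∧ dx_j = sum_{i<j, k} (∂g_{ij}/∂x_k) dx_k ∧ dx_i ∧ dx_j.
Expand each term, using dx_k ∧ dx_i ∧ dx_j = sgn(permutation) dx_{(a)} ∧ dx_{(b)} ∧ dx_{(c)} with (a < b < c) sorted:
  d(-x^2 + 2*y*z - 2*z) includes (∂/∂x)(-x^2 + 2*y*z - 2*z) dx = (-2*x) dx, which multiplied by dy ∧ dz gives (-2*x) dx ∧ dy ∧ dz
Collecting like 3-forms: d(omega) = (-2*x) dx ∧ dy ∧ dz.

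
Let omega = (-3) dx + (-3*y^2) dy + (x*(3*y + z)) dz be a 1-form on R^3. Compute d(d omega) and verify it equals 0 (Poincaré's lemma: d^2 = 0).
d(d omega) = 0

Step 1: d omega = sum_{i<j} (∂f_j/∂x_i - ∂f_i/∂x_j) dx_i ∧ dx_j:
  coeff of dx ∧ dy: 0
  coeff of dx ∧ dz: 3*y + z
  coeff of dy ∧ dz: 3*x
Step 2: Apply d again to each 2-form coefficient. The only possible 3-form in R^3 is dx ∧ dy ∧ dz, with coefficient
  ∂(coeff of dy∧dz)/∂x - ∂(coeff of dx∧dz)/∂y + ∂(coeff of dx∧dy)/∂z
  = ∂/∂x (3*x) - ∂/∂y (3*y + z) + ∂/∂z (0).
Each of these terms simplifies to sums of mixed partials that cancel in pairs. The result is 0 (by equality of mixed partials for smooth functions — Schwarz / Clairaut).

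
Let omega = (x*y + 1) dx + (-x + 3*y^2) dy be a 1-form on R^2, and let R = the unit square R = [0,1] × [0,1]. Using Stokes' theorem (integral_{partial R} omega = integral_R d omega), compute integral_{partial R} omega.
integral_(partial R) omega = -3/2

Stokes: integral_partial_R omega = integral_R d omega with d omega = (∂Q/∂x - ∂P/∂y) dx ∧ dy.
  ∂Q/∂x = -1
  ∂P/∂y = x
  integrand = ∂Q/∂x - ∂P/∂y = -x - 1.
Integrating over R: integral_0^1 integral_0^1 (-x - 1) dx dy = -3/2.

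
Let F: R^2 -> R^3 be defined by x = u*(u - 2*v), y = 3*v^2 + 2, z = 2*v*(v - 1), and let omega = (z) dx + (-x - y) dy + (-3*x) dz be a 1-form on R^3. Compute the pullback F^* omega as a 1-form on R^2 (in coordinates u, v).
F^* omega = (4*v*(u*v - u - v^2 + v)) du + (-18*u^2*v + 6*u^2 + 32*u*v^2 - 8*u*v - 18*v^3 - 12*v) dv

Using F^*(f dg) = (f ∘ F) d(g ∘ F), substitute each coordinate x_i by F_i(u, v) in f_i, and replace dx_i by d F_i = (∂F_i/∂u) du + (∂F_i/∂v) dv.
  For the x component: f_1(F) = 2*v*(v - 1); d F_1 = (2*u - 2*v) du + (-2*u) dv
  For the y component: f_2(F) = -u^2 + 2*u*v - 3*v^2 - 2; d F_2 = (0) du + (6*v) dv
  For the z component: f_3(F) = 3*u*(-u + 2*v); d F_3 = (0) du + (4*v - 2) dv
Combining and collecting du, dv coefficients:
  coeff of du: 4*v*(u*v - u - v^2 + v)
  coeff of dv: -18*u^2*v + 6*u^2 + 32*u*v^2 - 8*u*v - 18*v^3 - 12*v
F^* omega = (4*v*(u*v - u - v^2 + v)) du + (-18*u^2*v + 6*u^2 + 32*u*v^2 - 8*u*v - 18*v^3 - 12*v) dv.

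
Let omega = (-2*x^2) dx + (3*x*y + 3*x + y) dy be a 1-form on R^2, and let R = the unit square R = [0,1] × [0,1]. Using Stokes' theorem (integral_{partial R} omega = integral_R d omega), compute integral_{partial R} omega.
integral_(partial R) omega = 9/2

Stokes: integral_partial_R omega = integral_R d omega with d omega = (∂Q/∂x - ∂P/∂y) dx ∧ dy.
  ∂Q/∂x = 3*y + 3
  ∂P/∂y = 0
  integrand = ∂Q/∂x - ∂P/∂y = 3*y + 3.
Integrating over R: integral_0^1 integral_0^1 (3*y + 3) dx dy = 9/2.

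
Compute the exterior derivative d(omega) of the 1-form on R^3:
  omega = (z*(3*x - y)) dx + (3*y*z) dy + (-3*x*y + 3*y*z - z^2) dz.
d(omega) = (z) dx ∧ dy + (-3*x - 2*y) dx ∧ dz + (-3*x - 3*y + 3*z) dy ∧ dz

For a 1-form omega = sum_i f_i dx_i, the exterior derivative is
  d(omega) = sum_{i < j} (∂f_j/∂x_i - ∂f_i/∂x_j) dx_i ∧ dx_j.
  coefficient of dx ∧ dy: ∂f_2/∂x - ∂f_1/∂y = ∂(3*y*z)/∂x - ∂(z*(3*x - y))/∂y = z
  coefficient of dx ∧ dz: ∂f_3/∂x - ∂f_1/∂z = ∂(-3*x*y + 3*y*z - z^2)/∂x - ∂(z*(3*x - y))/∂z = -3*x - 2*y
  coefficient of dy ∧ dz: ∂f_3/∂y - ∂f_2/∂z = ∂(-3*x*y + 3*y*z - z^2)/∂y - ∂(3*y*z)/∂z = -3*x - 3*y + 3*z
Assembling: d(omega) = (z) dx ∧ dy + (-3*x - 2*y) dx ∧ dz + (-3*x - 3*y + 3*z) dy ∧ dz.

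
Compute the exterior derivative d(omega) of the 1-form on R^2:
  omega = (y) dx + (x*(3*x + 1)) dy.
d(omega) = (6*x) dx ∧ dy

For a 1-form omega = sum_i f_i dx_i, the exterior derivative is
  d(omega) = sum_{i < j} (∂f_j/∂x_i - ∂f_i/∂x_j) dx_i ∧ dx_j.
  coefficient of dx ∧ dy: ∂f_2/∂x - ∂f_1/∂y = ∂(x*(3*x + 1))/∂x - ∂(y)/∂y = 6*x
Assembling: d(omega) = (6*x) dx ∧ dy.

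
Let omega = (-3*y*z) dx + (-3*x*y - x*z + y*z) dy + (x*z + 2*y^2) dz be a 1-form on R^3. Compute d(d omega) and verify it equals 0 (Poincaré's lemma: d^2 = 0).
d(d omega) = 0

Step 1: d omega = sum_{i<j} (∂f_j/∂x_i - ∂f_i/∂x_j) dx_i ∧ dx_j:
  coeff of dx ∧ dy: -3*y + 2*z
  coeff of dx ∧ dz: 3*y + z
  coeff of dy ∧ dz: x + 3*y
Step 2: Apply d again to each 2-form coefficient. The only possible 3-form in R^3 is dx ∧ dy ∧ dz, with coefficient
  ∂(coeff of dy∧dz)/∂x - ∂(coeff of dx∧dz)/∂y + ∂(coeff of dx∧dy)/∂z
  = ∂/∂x (x + 3*y) - ∂/∂y (3*y + z) + ∂/∂z (-3*y + 2*z).
Each of these terms simplifies to sums of mixed partials that cancel in pairs. The result is 0 (by equality of mixed partials for smooth functions — Schwarz / Clairaut).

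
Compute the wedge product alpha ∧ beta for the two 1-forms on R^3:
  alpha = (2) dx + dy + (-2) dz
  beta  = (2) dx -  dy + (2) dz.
alpha ∧ beta = (-4) dx ∧ dy + (8) dx ∧ dz

Distribute the wedge, using dx_i ∧ dx_j = -dx_j ∧ dx_i and dx_i ∧ dx_i = 0. For each pair (i, j) with i < j, the coefficient of dx_i ∧ dx_j in alpha ∧ beta is (alpha_i * beta_j - alpha_j * beta_i). Collecting: alpha ∧ beta = (-4) dx ∧ dy + (8) dx ∧ dz.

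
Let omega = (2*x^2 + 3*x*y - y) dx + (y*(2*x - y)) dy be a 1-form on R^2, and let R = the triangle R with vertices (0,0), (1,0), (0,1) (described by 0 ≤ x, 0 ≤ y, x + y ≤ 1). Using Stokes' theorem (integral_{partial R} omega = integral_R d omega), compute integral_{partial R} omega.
integral_(partial R) omega = 1/3

Stokes: integral_partial_R omega = integral_R d omega with d omega = (∂Q/∂x - ∂P/∂y) dx ∧ dy.
  ∂Q/∂x = 2*y
  ∂P/∂y = 3*x - 1
  integrand = ∂Q/∂x - ∂P/∂y = -3*x + 2*y + 1.
Integrating over R: integral_0^1 integral_0^{1-x} (-3*x + 2*y + 1) dy dx = 1/3.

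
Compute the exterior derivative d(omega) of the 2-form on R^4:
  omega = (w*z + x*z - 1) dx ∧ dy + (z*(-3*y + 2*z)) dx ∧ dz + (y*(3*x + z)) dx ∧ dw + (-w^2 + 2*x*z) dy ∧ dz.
d(omega) = (w + x + 5*z) dx ∧ dy ∧ dz + (-3*x) dx ∧ dy ∧ dw + (-y) dx ∧ dz ∧ dw + (-2*w) dy ∧ dz ∧ dw

For a 2-form omega = sum_{i<j} g_{ij} dx_i ∧ dx_j, the exterior derivative is
  d(omega) = sum_{i<j} d(g_{ij}) ∧ dx_i ∧ dx_j = sum_{i<j, k} (∂g_{ij}/∂x_k) dx_k ∧ dx_i ∧ dx_j.
Expand each term, using dx_k ∧ dx_i ∧ dx_j = sgn(permutation) dx_{(a)} ∧ dx_{(b)} ∧ dx_{(c)} with (a < b < c) sorted:
  d(w*z + x*z - 1) includes (∂/∂z)(w*z + x*z - 1) dz = (w + x) dz, which multiplied by dx ∧ dy gives (w + x) dx ∧ dy ∧ dz
  d(w*z + x*z - 1) includes (∂/∂w)(w*z + x*z - 1) dw = (z) dw, which multiplied by dx ∧ dy gives (z) dx ∧ dy ∧ dw
  d(z*(-3*y + 2*z)) includes (∂/∂y)(z*(-3*y + 2*z)) dy = (-3*z) dy, which multiplied by dx ∧ dz gives (3*z) dx ∧ dy ∧ dz
  d(y*(3*x + z)) includes (∂/∂y)(y*(3*x + z)) dy = (3*x + z) dy, which multiplied by dx ∧ dw gives (-3*x - z) dx ∧ dy ∧ dw
  d(y*(3*x + z)) includes (∂/∂z)(y*(3*x + z)) dz = (y) dz, which multiplied by dx ∧ dw gives (-y) dx ∧ dz ∧ dw
  d(-w^2 + 2*x*z) includes (∂/∂x)(-w^2 + 2*x*z) dx = (2*z) dx, which multiplied by dy ∧ dz gives (2*z) dx ∧ dy ∧ dz
  d(-w^2 + 2*x*z) includes (∂/∂w)(-w^2 + 2*x*z) dw = (-2*w) dw, which multiplied by dy ∧ dz gives (-2*w) dy ∧ dz ∧ dw
Collecting like 3-forms: d(omega) = (w + x + 5*z) dx ∧ dy ∧ dz + (-3*x) dx ∧ dy ∧ dw + (-y) dx ∧ dz ∧ dw + (-2*w) dy ∧ dz ∧ dw.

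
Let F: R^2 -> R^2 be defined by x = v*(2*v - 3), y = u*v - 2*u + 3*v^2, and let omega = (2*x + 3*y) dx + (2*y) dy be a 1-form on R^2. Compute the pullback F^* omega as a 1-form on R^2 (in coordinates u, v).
F^* omega = (2*u*v^2 - 8*u*v + 8*u + 6*v^3 - 12*v^2) du + (2*u^2*v - 4*u^2 + 30*u*v^2 - 57*u*v + 18*u + 88*v^3 - 63*v^2 + 18*v) dv

Using F^*(f dg) = (f ∘ F) d(g ∘ F), substitute each coordinate x_i by F_i(u, v) in f_i, and replace dx_i by d F_i = (∂F_i/∂u) du + (∂F_i/∂v) dv.
  For the x component: f_1(F) = 3*u*v - 6*u + 13*v^2 - 6*v; d F_1 = (0) du + (4*v - 3) dv
  For the y component: f_2(F) = 2*u*v - 4*u + 6*v^2; d F_2 = (v - 2) du + (u + 6*v) dv
Combining and collecting du, dv coefficients:
  coeff of du: 2*u*v^2 - 8*u*v + 8*u + 6*v^3 - 12*v^2
  coeff of dv: 2*u^2*v - 4*u^2 + 30*u*v^2 - 57*u*v + 18*u + 88*v^3 - 63*v^2 + 18*v
F^* omega = (2*u*v^2 - 8*u*v + 8*u + 6*v^3 - 12*v^2) du + (2*u^2*v - 4*u^2 + 30*u*v^2 - 57*u*v + 18*u + 88*v^3 - 63*v^2 + 18*v) dv.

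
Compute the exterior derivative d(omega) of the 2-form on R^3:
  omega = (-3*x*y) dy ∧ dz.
d(omega) = (-3*y) dx ∧ dy ∧ dz

For a 2-form omega = sum_{i<j} g_{ij} dx_i ∧ dx_j, the exterior derivative is
  d(omega) = sum_{i<j} d(g_{ij}) ∧ dx_i ∧ dx_j = sum_{i<j, k} (∂g_{ij}/∂x_k) dx_k ∧ dx_i ∧ dx_j.
Expand each term, using dx_k ∧ dx_i ∧ dx_j = sgn(permutation) dx_{(a)} ∧ dx_{(b)} ∧ dx_{(c)} with (a < b < c) sorted:
  d(-3*x*y) includes (∂/∂x)(-3*x*y) dx = (-3*y) dx, which multiplied by dy ∧ dz gives (-3*y) dx ∧ dy ∧ dz
Collecting like 3-forms: d(omega) = (-3*y) dx ∧ dy ∧ dz.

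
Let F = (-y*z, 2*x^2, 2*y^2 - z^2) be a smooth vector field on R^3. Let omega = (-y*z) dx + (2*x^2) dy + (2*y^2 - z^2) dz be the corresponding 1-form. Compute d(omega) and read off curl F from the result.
d(omega) = (4*y) dy ∧ dz + (-y) dz ∧ dx + (4*x + z) dx ∧ dy; curl F = (4*y, -y, 4*x + z)

d omega = sum_{i<j} (∂f_j/∂x_i - ∂f_i/∂x_j) dx_i ∧ dx_j. Under the identification (dy ∧ dz, dz ∧ dx, dx ∧ dy) ↔ (e_x, e_y, e_z), the coefficients are exactly the components of curl F. Compute:
  ∂R/∂y - ∂Q/∂z = (4*y) - (0) = 4*y
  ∂P/∂z - ∂R/∂x = (-y) - (0) = -y
  ∂Q/∂x - ∂P/∂y = (4*x) - (-z) = 4*x + z.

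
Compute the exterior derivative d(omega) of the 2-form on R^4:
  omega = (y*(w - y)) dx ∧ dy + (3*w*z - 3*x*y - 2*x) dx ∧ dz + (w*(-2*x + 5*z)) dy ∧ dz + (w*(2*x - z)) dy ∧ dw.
d(omega) = (2*w + y) dx ∧ dy ∧ dw + (-2*w + 3*x) dx ∧ dy ∧ dz + (3*z) dx ∧ dz ∧ dw + (w - 2*x + 5*z) dy ∧ dz ∧ dw

For a 2-form omega = sum_{i<j} g_{ij} dx_i ∧ dx_j, the exterior derivative is
  d(omega) = sum_{i<j} d(g_{ij}) ∧ dx_i ∧ dx_j = sum_{i<j, k} (∂g_{ij}/∂x_k) dx_k ∧ dx_i ∧ dx_j.
Expand each term, using dx_k ∧ dx_i ∧ dx_j = sgn(permutation) dx_{(a)} ∧ dx_{(b)} ∧ dx_{(c)} with (a < b < c) sorted:
  d(y*(w - y)) includes (∂/∂w)(y*(w - y)) dw = (y) dw, which multiplied by dx ∧ dy gives (y) dx ∧ dy ∧ dw
  d(3*w*z - 3*x*y - 2*x) includes (∂/∂y)(3*w*z - 3*x*y - 2*x) dy = (-3*x) dy, which multiplied by dx ∧ dz gives (3*x) dx ∧ dy ∧ dz
  d(3*w*z - 3*x*y - 2*x) includes (∂/∂w)(3*w*z - 3*x*y - 2*x) dw = (3*z) dw, which multiplied by dx ∧ dz gives (3*z) dx ∧ dz ∧ dw
  d(w*(-2*x + 5*z)) includes (∂/∂x)(w*(-2*x + 5*z)) dx = (-2*w) dx, which multiplied by dy ∧ dz gives (-2*w) dx ∧ dy ∧ dz
  d(w*(-2*x + 5*z)) includes (∂/∂w)(w*(-2*x + 5*z)) dw = (-2*x + 5*z) dw, which multiplied by dy ∧ dz gives (-2*x + 5*z) dy ∧ dz ∧ dw
  d(w*(2*x - z)) includes (∂/∂x)(w*(2*x - z)) dx = (2*w) dx, which multiplied by dy ∧ dw gives (2*w) dx ∧ dy ∧ dw
  d(w*(2*x - z)) includes (∂/∂z)(w*(2*x - z)) dz = (-w) dz, which multiplied by dy ∧ dw gives (w) dy ∧ dz ∧ dw
Collecting like 3-forms: d(omega) = (2*w + y) dx ∧ dy ∧ dw + (-2*w + 3*x) dx ∧ dy ∧ dz + (3*z) dx ∧ dz ∧ dw + (w - 2*x + 5*z) dy ∧ dz ∧ dw.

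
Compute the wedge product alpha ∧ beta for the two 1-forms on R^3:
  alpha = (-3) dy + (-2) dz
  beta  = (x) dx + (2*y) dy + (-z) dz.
alpha ∧ beta = (3*x) dx ∧ dy + (4*y + 3*z) dy ∧ dz + (2*x) dx ∧ dz

Distribute the wedge, using dx_i ∧ dx_j = -dx_j ∧ dx_i and dx_i ∧ dx_i = 0. For each pair (i, j) with i < j, the coefficient of dx_i ∧ dx_j in alpha ∧ beta is (alpha_i * beta_j - alpha_j * beta_i). Collecting: alpha ∧ beta = (3*x) dx ∧ dy + (4*y + 3*z) dy ∧ dz + (2*x) dx ∧ dz.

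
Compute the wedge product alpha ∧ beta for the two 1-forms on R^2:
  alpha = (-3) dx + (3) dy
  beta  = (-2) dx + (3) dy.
alpha ∧ beta = (-3) dx ∧ dy

Distribute the wedge, using dx_i ∧ dx_j = -dx_j ∧ dx_i and dx_i ∧ dx_i = 0. For each pair (i, j) with i < j, the coefficient of dx_i ∧ dx_j in alpha ∧ beta is (alpha_i * beta_j - alpha_j * beta_i). Collecting: alpha ∧ beta = (-3) dx ∧ dy.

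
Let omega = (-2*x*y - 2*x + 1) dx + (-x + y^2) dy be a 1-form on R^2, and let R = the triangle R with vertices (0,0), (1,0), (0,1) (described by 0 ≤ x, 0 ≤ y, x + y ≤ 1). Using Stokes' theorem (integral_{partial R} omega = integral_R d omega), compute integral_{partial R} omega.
integral_(partial R) omega = -1/6

Stokes: integral_partial_R omega = integral_R d omega with d omega = (∂Q/∂x - ∂P/∂y) dx ∧ dy.
  ∂Q/∂x = -1
  ∂P/∂y = -2*x
  integrand = ∂Q/∂x - ∂P/∂y = 2*x - 1.
Integrating over R: integral_0^1 integral_0^{1-x} (2*x - 1) dy dx = -1/6.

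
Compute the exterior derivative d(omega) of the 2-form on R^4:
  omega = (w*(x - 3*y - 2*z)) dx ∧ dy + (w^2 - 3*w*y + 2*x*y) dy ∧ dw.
d(omega) = (-2*w) dx ∧ dy ∧ dz + (x - y - 2*z) dx ∧ dy ∧ dw

For a 2-form omega = sum_{i<j} g_{ij} dx_i ∧ dx_j, the exterior derivative is
  d(omega) = sum_{i<j} d(g_{ij}) ∧ dx_i ∧ dx_j = sum_{i<j, k} (∂g_{ij}/∂x_k) dx_k ∧ dx_i ∧ dx_j.
Expand each term, using dx_k ∧ dx_i ∧ dx_j = sgn(permutation) dx_{(a)} ∧ dx_{(b)} ∧ dx_{(c)} with (a < b < c) sorted:
  d(w*(x - 3*y - 2*z)) includes (∂/∂z)(w*(x - 3*y - 2*z)) dz = (-2*w) dz, which multiplied by dx ∧ dy gives (-2*w) dx ∧ dy ∧ dz
  d(w*(x - 3*y - 2*z)) includes (∂/∂w)(w*(x - 3*y - 2*z)) dw = (x - 3*y - 2*z) dw, which multiplied by dx ∧ dy gives (x - 3*y - 2*z) dx ∧ dy ∧ dw
  d(w^2 - 3*w*y + 2*x*y) includes (∂/∂x)(w^2 - 3*w*y + 2*x*y) dx = (2*y) dx, which multiplied by dy ∧ dw gives (2*y) dx ∧ dy ∧ dw
Collecting like 3-forms: d(omega) = (-2*w) dx ∧ dy ∧ dz + (x - y - 2*z) dx ∧ dy ∧ dw.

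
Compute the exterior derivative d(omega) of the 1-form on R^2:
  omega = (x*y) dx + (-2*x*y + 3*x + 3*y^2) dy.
d(omega) = (-x - 2*y + 3) dx ∧ dy

For a 1-form omega = sum_i f_i dx_i, the exterior derivative is
  d(omega) = sum_{i < j} (∂f_j/∂x_i - ∂f_i/∂x_j) dx_i ∧ dx_j.
  coefficient of dx ∧ dy: ∂f_2/∂x - ∂f_1/∂y = ∂(-2*x*y + 3*x + 3*y^2)/∂x - ∂(x*y)/∂y = -x - 2*y + 3
Assembling: d(omega) = (-x - 2*y + 3) dx ∧ dy.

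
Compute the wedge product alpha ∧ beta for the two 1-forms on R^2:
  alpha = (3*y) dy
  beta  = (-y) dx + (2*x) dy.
alpha ∧ beta = (3*y^2) dx ∧ dy

Distribute the wedge, using dx_i ∧ dx_j = -dx_j ∧ dx_i and dx_i ∧ dx_i = 0. For each pair (i, j) with i < j, the coefficient of dx_i ∧ dx_j in alpha ∧ beta is (alpha_i * beta_j - alpha_j * beta_i). Collecting: alpha ∧ beta = (3*y^2) dx ∧ dy.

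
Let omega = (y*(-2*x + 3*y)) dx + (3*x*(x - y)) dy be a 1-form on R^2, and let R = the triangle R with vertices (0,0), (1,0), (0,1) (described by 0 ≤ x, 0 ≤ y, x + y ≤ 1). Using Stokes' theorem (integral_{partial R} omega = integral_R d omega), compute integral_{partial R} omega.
integral_(partial R) omega = -1/6

Stokes: integral_partial_R omega = integral_R d omega with d omega = (∂Q/∂x - ∂P/∂y) dx ∧ dy.
  ∂Q/∂x = 6*x - 3*y
  ∂P/∂y = -2*x + 6*y
  integrand = ∂Q/∂x - ∂P/∂y = 8*x - 9*y.
Integrating over R: integral_0^1 integral_0^{1-x} (8*x - 9*y) dy dx = -1/6.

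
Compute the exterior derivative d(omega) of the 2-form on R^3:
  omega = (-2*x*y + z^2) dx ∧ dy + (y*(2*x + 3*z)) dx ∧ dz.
d(omega) = (-2*x - z) dx ∧ dy ∧ dz

For a 2-form omega = sum_{i<j} g_{ij} dx_i ∧ dx_j, the exterior derivative is
  d(omega) = sum_{i<j} d(g_{ij}) ∧ dx_i ∧ dx_j = sum_{i<j, k} (∂g_{ij}/∂x_k) dx_k ∧ dx_i ∧ dx_j.
Expand each term, using dx_k ∧ dx_i ∧ dx_j = sgn(permutation) dx_{(a)} ∧ dx_{(b)} ∧ dx_{(c)} with (a < b < c) sorted:
  d(-2*x*y + z^2) includes (∂/∂z)(-2*x*y + z^2) dz = (2*z) dz, which multiplied by dx ∧ dy gives (2*z) dx ∧ dy ∧ dz
  d(y*(2*x + 3*z)) includes (∂/∂y)(y*(2*x + 3*z)) dy = (2*x + 3*z) dy, which multiplied by dx ∧ dz gives (-2*x - 3*z) dx ∧ dy ∧ dz
Collecting like 3-forms: d(omega) = (-2*x - z) dx ∧ dy ∧ dz.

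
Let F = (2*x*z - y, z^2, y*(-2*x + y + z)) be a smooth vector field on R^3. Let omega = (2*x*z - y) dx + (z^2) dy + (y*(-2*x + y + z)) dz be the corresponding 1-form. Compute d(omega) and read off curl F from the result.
d(omega) = (-2*x + 2*y - z) dy ∧ dz + (2*x + 2*y) dz ∧ dx + (1) dx ∧ dy; curl F = (-2*x + 2*y - z, 2*x + 2*y, 1)

d omega = sum_{i<j} (∂f_j/∂x_i - ∂f_i/∂x_j) dx_i ∧ dx_j. Under the identification (dy ∧ dz, dz ∧ dx, dx ∧ dy) ↔ (e_x, e_y, e_z), the coefficients are exactly the components of curl F. Compute:
  ∂R/∂y - ∂Q/∂z = (-2*x + 2*y + z) - (2*z) = -2*x + 2*y - z
  ∂P/∂z - ∂R/∂x = (2*x) - (-2*y) = 2*x + 2*y
  ∂Q/∂x - ∂P/∂y = (0) - (-1) = 1.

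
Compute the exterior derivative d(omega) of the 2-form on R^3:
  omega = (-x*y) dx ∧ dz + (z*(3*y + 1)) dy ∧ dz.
d(omega) = (x) dx ∧ dy ∧ dz

For a 2-form omega = sum_{i<j} g_{ij} dx_i ∧ dx_j, the exterior derivative is
  d(omega) = sum_{i<j} d(g_{ij}) ∧ dx_i ∧ dx_j = sum_{i<j, k} (∂g_{ij}/∂x_k) dx_k ∧ dx_i ∧ dx_j.
Expand each term, using dx_k ∧ dx_i ∧ dx_j = sgn(permutation) dx_{(a)} ∧ dx_{(b)} ∧ dx_{(c)} with (a < b < c) sorted:
  d(-x*y) includes (∂/∂y)(-x*y) dy = (-x) dy, which multiplied by dx ∧ dz gives (x) dx ∧ dy ∧ dz
Collecting like 3-forms: d(omega) = (x) dx ∧ dy ∧ dz.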